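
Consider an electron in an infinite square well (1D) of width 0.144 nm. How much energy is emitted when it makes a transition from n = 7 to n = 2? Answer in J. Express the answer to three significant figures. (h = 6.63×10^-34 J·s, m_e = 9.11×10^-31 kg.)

|ΔE| = 1.31×10^-16 J

E_1 = h²/(8m_eL²) = 2.909×10^-18 J.
|ΔE| = |7² − 2²|·E_1 = 45·2.909×10^-18 J = 1.31×10^-16 J.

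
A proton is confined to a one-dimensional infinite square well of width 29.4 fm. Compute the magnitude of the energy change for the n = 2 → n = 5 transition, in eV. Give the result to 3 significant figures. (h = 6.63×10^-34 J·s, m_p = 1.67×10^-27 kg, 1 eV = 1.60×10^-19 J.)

|ΔE| = 5.00×10^6 eV

E_1 = h²/(8m_pL²) = 3.807×10^-14 J.
|ΔE| = |2² − 5²|·E_1 = 21·3.807×10^-14 J = 7.995×10^-13 J = 5.00×10^6 eV.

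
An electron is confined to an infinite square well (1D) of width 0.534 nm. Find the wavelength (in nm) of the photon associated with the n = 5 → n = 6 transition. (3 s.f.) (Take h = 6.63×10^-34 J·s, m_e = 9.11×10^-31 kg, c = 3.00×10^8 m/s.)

E_1 = h²/(8m_eL²) = 2.115×10^-19 J, so ΔE = (6² − 5²)E_1 = 2.326×10^-18 J.
λ = hc/ΔE = (6.63×10^-34·3.00×10^8)/2.326×10^-18 = 8.55×10^-8 m = 85.5 nm.

λ = 85.5 nm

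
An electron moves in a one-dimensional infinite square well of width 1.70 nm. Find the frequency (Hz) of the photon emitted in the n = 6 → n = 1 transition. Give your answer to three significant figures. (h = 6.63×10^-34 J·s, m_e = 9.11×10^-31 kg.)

f = 1.10×10^15 Hz

E_1 = h²/(8m_eL²) = 2.087×10^-20 J and ΔE = (6² − 1²)E_1 = 7.305×10^-19 J.
f = ΔE/h = 7.305×10^-19/6.63×10^-34 = 1.10×10^15 Hz.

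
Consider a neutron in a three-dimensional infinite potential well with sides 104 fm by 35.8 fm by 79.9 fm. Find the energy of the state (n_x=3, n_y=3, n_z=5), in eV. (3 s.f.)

For a 3D rectangular well E = (h²/8m_n)·Σ n_i²/L_i² = (6.626×10^-34)²/(8·1.675×10^-27) · [3²/(104 fm)² + 3²/(35.8 fm)² + 5²/(79.9 fm)²].
Evaluating gives E = 3.856×10^-13 J = 2.41×10^6 eV.

E = 2.41×10^6 eV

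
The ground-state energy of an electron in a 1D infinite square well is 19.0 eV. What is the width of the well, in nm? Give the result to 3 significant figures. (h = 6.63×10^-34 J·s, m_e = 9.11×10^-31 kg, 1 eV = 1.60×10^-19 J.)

From E_n = n²h²/(8m_eL²), L = n·h/√(8m_eE_n).
E_1 = 19.0 eV = 3.040×10^-18 J, so L = 1·6.63×10^-34/√(8·9.11×10^-31·3.040×10^-18) = 1.41×10^-10 m = 0.141 nm.

L = 0.141 nm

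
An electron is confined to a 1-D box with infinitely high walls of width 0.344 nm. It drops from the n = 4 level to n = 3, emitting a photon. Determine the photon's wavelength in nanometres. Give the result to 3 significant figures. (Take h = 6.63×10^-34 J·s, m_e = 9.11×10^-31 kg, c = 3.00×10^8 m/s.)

E_1 = h²/(8m_eL²) = 5.097×10^-19 J, so ΔE = (4² − 3²)E_1 = 3.568×10^-18 J.
λ = hc/ΔE = (6.63×10^-34·3.00×10^8)/3.568×10^-18 = 5.57×10^-8 m = 55.7 nm.

λ = 55.7 nm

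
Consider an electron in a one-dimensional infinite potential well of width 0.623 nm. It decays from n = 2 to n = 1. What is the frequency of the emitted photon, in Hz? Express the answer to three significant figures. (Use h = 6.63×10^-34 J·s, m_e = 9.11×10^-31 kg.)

E_1 = h²/(8m_eL²) = 1.554×10^-19 J and ΔE = (2² − 1²)E_1 = 4.662×10^-19 J.
f = ΔE/h = 4.662×10^-19/6.63×10^-34 = 7.03×10^14 Hz.

f = 7.03×10^14 Hz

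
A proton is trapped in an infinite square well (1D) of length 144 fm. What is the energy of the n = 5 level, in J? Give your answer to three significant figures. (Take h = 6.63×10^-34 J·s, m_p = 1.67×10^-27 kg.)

For an infinite well E_n = n²h²/(8m_pL²), so E_1 = h²/(8m_pL²) = (6.63×10^-34)²/(8·1.67×10^-27·(1.44×10^-13 m)²) = 1.587×10^-15 J.
Then E_5 = 5²·E_1 = 25·1.587×10^-15 J = 3.97×10^-14 J.

E_5 = 3.97×10^-14 J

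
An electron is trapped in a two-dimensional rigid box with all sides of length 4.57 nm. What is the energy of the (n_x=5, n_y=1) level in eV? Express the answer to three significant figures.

E = 0.468 eV

For a 2D rectangular well E = (h²/8m_e)·Σ n_i²/L_i² = (6.626×10^-34)²/(8·9.109×10^-31) · [5²/(4.57 nm)² + 1²/(4.57 nm)²].
Evaluating gives E = 7.500×10^-20 J = 0.468 eV.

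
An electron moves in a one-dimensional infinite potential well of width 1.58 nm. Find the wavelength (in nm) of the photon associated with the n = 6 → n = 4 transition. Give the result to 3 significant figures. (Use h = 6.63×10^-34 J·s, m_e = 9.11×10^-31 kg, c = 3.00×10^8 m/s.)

λ = 412 nm

E_1 = h²/(8m_eL²) = 2.416×10^-20 J, so ΔE = (6² − 4²)E_1 = 4.832×10^-19 J.
λ = hc/ΔE = (6.63×10^-34·3.00×10^8)/4.832×10^-19 = 4.12×10^-7 m = 412 nm.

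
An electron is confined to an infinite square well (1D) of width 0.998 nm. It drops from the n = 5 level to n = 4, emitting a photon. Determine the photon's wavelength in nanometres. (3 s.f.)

E_1 = h²/(8m_eL²) = 6.049×10^-20 J, so ΔE = (5² − 4²)E_1 = 5.444×10^-19 J.
λ = hc/ΔE = (6.626×10^-34·2.998×10^8)/5.444×10^-19 = 3.65×10^-7 m = 365 nm.

λ = 365 nm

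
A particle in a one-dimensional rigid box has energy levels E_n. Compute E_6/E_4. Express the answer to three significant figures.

E_n ∝ n², so E_6/E_4 = 6²/4² = 36/16 = 2.25.

2.25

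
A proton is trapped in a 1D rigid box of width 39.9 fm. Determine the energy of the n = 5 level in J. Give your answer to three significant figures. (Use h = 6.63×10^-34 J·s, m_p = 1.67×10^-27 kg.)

E_5 = 5.17×10^-13 J

For an infinite well E_n = n²h²/(8m_pL²), so E_1 = h²/(8m_pL²) = (6.63×10^-34)²/(8·1.67×10^-27·(3.99×10^-14 m)²) = 2.067×10^-14 J.
Then E_5 = 5²·E_1 = 25·2.067×10^-14 J = 5.17×10^-13 J.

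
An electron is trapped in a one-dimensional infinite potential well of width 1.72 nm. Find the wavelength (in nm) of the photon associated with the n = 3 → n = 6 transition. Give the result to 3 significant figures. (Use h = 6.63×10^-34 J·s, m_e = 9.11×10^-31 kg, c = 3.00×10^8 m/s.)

λ = 361 nm

E_1 = h²/(8m_eL²) = 2.039×10^-20 J, so ΔE = (6² − 3²)E_1 = 5.505×10^-19 J.
λ = hc/ΔE = (6.63×10^-34·3.00×10^8)/5.505×10^-19 = 3.61×10^-7 m = 361 nm.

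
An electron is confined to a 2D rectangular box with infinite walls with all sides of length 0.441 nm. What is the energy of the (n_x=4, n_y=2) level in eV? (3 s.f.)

E = 38.7 eV

For a 2D rectangular well E = (h²/8m_e)·Σ n_i²/L_i² = (6.626×10^-34)²/(8·9.109×10^-31) · [4²/(0.441 nm)² + 2²/(0.441 nm)²].
Evaluating gives E = 6.196×10^-18 J = 38.7 eV.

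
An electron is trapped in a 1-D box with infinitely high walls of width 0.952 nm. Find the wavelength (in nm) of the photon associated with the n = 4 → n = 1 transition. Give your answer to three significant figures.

E_1 = h²/(8m_eL²) = 6.648×10^-20 J, so ΔE = (4² − 1²)E_1 = 9.972×10^-19 J.
λ = hc/ΔE = (6.626×10^-34·2.998×10^8)/9.972×10^-19 = 1.99×10^-7 m = 199 nm.

λ = 199 nm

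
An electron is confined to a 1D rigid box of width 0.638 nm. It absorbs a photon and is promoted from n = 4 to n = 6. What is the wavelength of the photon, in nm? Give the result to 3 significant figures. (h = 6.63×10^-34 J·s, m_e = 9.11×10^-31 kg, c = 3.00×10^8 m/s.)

λ = 67.1 nm

E_1 = h²/(8m_eL²) = 1.482×10^-19 J, so ΔE = (6² − 4²)E_1 = 2.964×10^-18 J.
λ = hc/ΔE = (6.63×10^-34·3.00×10^8)/2.964×10^-18 = 6.71×10^-8 m = 67.1 nm.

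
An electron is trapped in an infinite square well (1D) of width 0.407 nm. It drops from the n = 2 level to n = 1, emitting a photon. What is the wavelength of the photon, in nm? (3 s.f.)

E_1 = h²/(8m_eL²) = 3.637×10^-19 J, so ΔE = (2² − 1²)E_1 = 1.091×10^-18 J.
λ = hc/ΔE = (6.626×10^-34·2.998×10^8)/1.091×10^-18 = 1.82×10^-7 m = 182 nm.

λ = 182 nm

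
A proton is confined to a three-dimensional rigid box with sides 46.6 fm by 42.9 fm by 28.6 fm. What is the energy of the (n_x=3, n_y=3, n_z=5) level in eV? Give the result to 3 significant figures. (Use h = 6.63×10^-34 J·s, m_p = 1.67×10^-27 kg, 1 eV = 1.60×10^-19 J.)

For a 3D rectangular well E = (h²/8m_p)·Σ n_i²/L_i² = (6.63×10^-34)²/(8·1.67×10^-27) · [3²/(46.6 fm)² + 3²/(42.9 fm)² + 5²/(28.6 fm)²].
Evaluating gives E = 1.303×10^-12 J = 8.14×10^6 eV.

E = 8.14×10^6 eV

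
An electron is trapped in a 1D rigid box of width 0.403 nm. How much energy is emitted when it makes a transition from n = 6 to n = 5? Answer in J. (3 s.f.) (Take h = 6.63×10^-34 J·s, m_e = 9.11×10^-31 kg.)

E_1 = h²/(8m_eL²) = 3.714×10^-19 J.
|ΔE| = |6² − 5²|·E_1 = 11·3.714×10^-19 J = 4.09×10^-18 J.

|ΔE| = 4.09×10^-18 J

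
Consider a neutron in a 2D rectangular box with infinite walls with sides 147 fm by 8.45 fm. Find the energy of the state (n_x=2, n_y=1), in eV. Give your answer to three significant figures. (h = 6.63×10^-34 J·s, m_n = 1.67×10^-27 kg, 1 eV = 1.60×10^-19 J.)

E = 2.92×10^6 eV

For a 2D rectangular well E = (h²/8m_n)·Σ n_i²/L_i² = (6.63×10^-34)²/(8·1.67×10^-27) · [2²/(147 fm)² + 1²/(8.45 fm)²].
Evaluating gives E = 4.669×10^-13 J = 2.92×10^6 eV.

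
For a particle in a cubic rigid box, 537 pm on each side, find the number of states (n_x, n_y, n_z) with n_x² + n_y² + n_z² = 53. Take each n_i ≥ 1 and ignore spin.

degeneracy = 6

The level has n_x² + n_y² + n_z² = 53. The ordered positive-integer solutions are (1, 4, 6), (1, 6, 4), (4, 1, 6), (4, 6, 1), (6, 1, 4), (6, 4, 1).
That gives 6 states.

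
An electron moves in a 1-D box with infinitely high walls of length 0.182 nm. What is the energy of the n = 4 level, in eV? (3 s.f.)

E_4 = 182 eV

For an infinite well E_n = n²h²/(8m_eL²), so E_1 = h²/(8m_eL²) = (6.626×10^-34)²/(8·9.109×10^-31·(1.82×10^-10 m)²) = 1.819×10^-18 J.
Then E_4 = 4²·E_1 = 16·1.819×10^-18 J = 2.910×10^-17 J.
Converting, E_4 = 2.910×10^-17 J / (1.602×10^-19 J/eV) = 182 eV.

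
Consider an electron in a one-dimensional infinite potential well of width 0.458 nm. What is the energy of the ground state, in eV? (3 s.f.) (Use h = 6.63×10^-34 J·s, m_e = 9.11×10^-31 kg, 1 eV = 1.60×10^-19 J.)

For an infinite well E_n = n²h²/(8m_eL²), so E_1 = h²/(8m_eL²) = (6.63×10^-34)²/(8·9.11×10^-31·(4.58×10^-10 m)²) = 2.875×10^-19 J.
Converting, E_1 = 2.875×10^-19 J / (1.60×10^-19 J/eV) = 1.80 eV.

E_1 = 1.80 eV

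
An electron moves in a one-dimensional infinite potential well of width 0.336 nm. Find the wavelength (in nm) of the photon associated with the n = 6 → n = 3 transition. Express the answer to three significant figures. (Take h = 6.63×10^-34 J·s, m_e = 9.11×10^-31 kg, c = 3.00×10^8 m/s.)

λ = 13.8 nm

E_1 = h²/(8m_eL²) = 5.342×10^-19 J, so ΔE = (6² − 3²)E_1 = 1.442×10^-17 J.
λ = hc/ΔE = (6.63×10^-34·3.00×10^8)/1.442×10^-17 = 1.38×10^-8 m = 13.8 nm.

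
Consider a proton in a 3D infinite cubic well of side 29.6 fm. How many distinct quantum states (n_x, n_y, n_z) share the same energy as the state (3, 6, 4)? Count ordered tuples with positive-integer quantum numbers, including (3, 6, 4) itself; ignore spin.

The level has n_x² + n_y² + n_z² = 61. The ordered positive-integer solutions are (3, 4, 6), (3, 6, 4), (4, 3, 6), (4, 6, 3), (6, 3, 4), (6, 4, 3).
That gives 6 states.

degeneracy = 6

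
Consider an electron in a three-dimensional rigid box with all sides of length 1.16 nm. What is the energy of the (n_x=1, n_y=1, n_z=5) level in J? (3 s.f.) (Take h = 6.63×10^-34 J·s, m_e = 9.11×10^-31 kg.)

For a 3D rectangular well E = (h²/8m_e)·Σ n_i²/L_i² = (6.63×10^-34)²/(8·9.11×10^-31) · [1²/(1.16 nm)² + 1²/(1.16 nm)² + 5²/(1.16 nm)²].
Evaluating gives E = 1.21×10^-18 J.

E = 1.21×10^-18 J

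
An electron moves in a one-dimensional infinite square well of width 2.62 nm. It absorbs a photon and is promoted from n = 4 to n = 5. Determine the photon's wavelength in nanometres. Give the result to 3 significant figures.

E_1 = h²/(8m_eL²) = 8.777×10^-21 J, so ΔE = (5² − 4²)E_1 = 7.899×10^-20 J.
λ = hc/ΔE = (6.626×10^-34·2.998×10^8)/7.899×10^-20 = 2.51×10^-6 m = 2.51×10^3 nm.

λ = 2.51×10^3 nm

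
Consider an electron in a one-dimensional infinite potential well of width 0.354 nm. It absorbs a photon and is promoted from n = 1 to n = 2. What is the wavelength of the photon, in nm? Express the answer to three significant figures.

E_1 = h²/(8m_eL²) = 4.808×10^-19 J, so ΔE = (2² − 1²)E_1 = 1.442×10^-18 J.
λ = hc/ΔE = (6.626×10^-34·2.998×10^8)/1.442×10^-18 = 1.38×10^-7 m = 138 nm.

λ = 138 nm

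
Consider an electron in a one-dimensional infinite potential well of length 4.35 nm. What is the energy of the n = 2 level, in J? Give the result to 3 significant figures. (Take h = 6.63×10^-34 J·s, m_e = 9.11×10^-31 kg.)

E_2 = 1.27×10^-20 J

For an infinite well E_n = n²h²/(8m_eL²), so E_1 = h²/(8m_eL²) = (6.63×10^-34)²/(8·9.11×10^-31·(4.35×10^-9 m)²) = 3.187×10^-21 J.
Then E_2 = 2²·E_1 = 4·3.187×10^-21 J = 1.27×10^-20 J.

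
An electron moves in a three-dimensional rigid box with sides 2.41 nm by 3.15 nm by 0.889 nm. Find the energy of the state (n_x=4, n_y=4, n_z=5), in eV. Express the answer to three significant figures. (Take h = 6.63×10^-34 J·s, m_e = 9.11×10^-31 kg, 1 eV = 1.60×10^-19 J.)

For a 3D rectangular well E = (h²/8m_e)·Σ n_i²/L_i² = (6.63×10^-34)²/(8·9.11×10^-31) · [4²/(2.41 nm)² + 4²/(3.15 nm)² + 5²/(0.889 nm)²].
Evaluating gives E = 2.171×10^-18 J = 13.6 eV.

E = 13.6 eV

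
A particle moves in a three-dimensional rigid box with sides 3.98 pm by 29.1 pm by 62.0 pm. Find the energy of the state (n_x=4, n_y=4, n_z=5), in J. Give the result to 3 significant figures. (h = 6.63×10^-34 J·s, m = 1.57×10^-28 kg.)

E = 3.62×10^-16 J

For a 3D rectangular well E = (h²/8m)·Σ n_i²/L_i² = (6.63×10^-34)²/(8·1.57×10^-28) · [4²/(3.98 pm)² + 4²/(29.1 pm)² + 5²/(62.0 pm)²].
Evaluating gives E = 3.62×10^-16 J.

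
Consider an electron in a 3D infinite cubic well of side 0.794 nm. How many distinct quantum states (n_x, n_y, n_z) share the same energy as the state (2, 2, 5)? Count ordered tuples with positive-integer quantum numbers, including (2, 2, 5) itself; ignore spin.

The level has n_x² + n_y² + n_z² = 33. The ordered positive-integer solutions are (1, 4, 4), (2, 2, 5), (2, 5, 2), (4, 1, 4), (4, 4, 1), (5, 2, 2).
That gives 6 states.

degeneracy = 6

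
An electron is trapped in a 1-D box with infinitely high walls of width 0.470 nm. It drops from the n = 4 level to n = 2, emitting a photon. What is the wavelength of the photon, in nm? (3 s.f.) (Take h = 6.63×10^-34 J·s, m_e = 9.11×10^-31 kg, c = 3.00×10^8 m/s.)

λ = 60.7 nm

E_1 = h²/(8m_eL²) = 2.730×10^-19 J, so ΔE = (4² − 2²)E_1 = 3.276×10^-18 J.
λ = hc/ΔE = (6.63×10^-34·3.00×10^8)/3.276×10^-18 = 6.07×10^-8 m = 60.7 nm.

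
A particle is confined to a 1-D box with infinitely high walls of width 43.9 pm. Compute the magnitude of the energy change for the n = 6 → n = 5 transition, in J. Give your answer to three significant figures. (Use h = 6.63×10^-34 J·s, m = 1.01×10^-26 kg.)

E_1 = h²/(8mL²) = 2.823×10^-21 J.
|ΔE| = |6² − 5²|·E_1 = 11·2.823×10^-21 J = 3.11×10^-20 J.

|ΔE| = 3.11×10^-20 J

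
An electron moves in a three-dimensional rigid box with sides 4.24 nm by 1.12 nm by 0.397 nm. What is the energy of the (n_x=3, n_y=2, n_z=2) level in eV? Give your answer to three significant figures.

E = 10.9 eV

For a 3D rectangular well E = (h²/8m_e)·Σ n_i²/L_i² = (6.626×10^-34)²/(8·9.109×10^-31) · [3²/(4.24 nm)² + 2²/(1.12 nm)² + 2²/(0.397 nm)²].
Evaluating gives E = 1.751×10^-18 J = 10.9 eV.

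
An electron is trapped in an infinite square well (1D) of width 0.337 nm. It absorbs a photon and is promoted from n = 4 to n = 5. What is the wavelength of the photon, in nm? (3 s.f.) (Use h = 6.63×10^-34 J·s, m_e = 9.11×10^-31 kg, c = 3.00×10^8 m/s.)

λ = 41.6 nm

E_1 = h²/(8m_eL²) = 5.311×10^-19 J, so ΔE = (5² − 4²)E_1 = 4.780×10^-18 J.
λ = hc/ΔE = (6.63×10^-34·3.00×10^8)/4.780×10^-18 = 4.16×10^-8 m = 41.6 nm.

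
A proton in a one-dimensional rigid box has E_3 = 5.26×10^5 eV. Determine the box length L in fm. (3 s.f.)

L = 59.2 fm

From E_n = n²h²/(8m_pL²), L = n·h/√(8m_pE_n).
E_3 = 5.26×10^5 eV = 8.427×10^-14 J, so L = 3·6.626×10^-34/√(8·1.673×10^-27·8.427×10^-14) = 5.92×10^-14 m = 59.2 fm.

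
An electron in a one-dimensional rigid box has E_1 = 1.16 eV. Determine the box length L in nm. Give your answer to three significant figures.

From E_n = n²h²/(8m_eL²), L = n·h/√(8m_eE_n).
E_1 = 1.16 eV = 1.858×10^-19 J, so L = 1·6.626×10^-34/√(8·9.109×10^-31·1.858×10^-19) = 5.69×10^-10 m = 0.569 nm.

L = 0.569 nm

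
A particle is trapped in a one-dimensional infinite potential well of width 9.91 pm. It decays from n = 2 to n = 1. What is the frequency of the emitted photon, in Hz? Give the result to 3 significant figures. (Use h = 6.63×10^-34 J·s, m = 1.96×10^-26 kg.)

E_1 = h²/(8mL²) = 2.855×10^-20 J and ΔE = (2² − 1²)E_1 = 8.565×10^-20 J.
f = ΔE/h = 8.565×10^-20/6.63×10^-34 = 1.29×10^14 Hz.

f = 1.29×10^14 Hz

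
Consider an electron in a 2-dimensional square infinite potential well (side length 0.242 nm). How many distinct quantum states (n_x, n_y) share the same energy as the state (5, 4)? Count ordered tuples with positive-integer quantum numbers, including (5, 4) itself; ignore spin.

The level has n_x² + n_y² = 41. The ordered positive-integer solutions are (4, 5), (5, 4).
That gives 2 states.

degeneracy = 2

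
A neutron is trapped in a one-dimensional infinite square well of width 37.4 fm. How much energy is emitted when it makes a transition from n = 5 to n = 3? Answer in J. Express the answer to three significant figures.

|ΔE| = 3.75×10^-13 J

E_1 = h²/(8m_nL²) = 2.342×10^-14 J.
|ΔE| = |5² − 3²|·E_1 = 16·2.342×10^-14 J = 3.75×10^-13 J.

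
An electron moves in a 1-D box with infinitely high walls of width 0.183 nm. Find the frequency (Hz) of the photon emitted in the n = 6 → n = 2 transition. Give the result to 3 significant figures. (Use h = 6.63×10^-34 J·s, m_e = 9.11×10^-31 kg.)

E_1 = h²/(8m_eL²) = 1.801×10^-18 J and ΔE = (6² − 2²)E_1 = 5.763×10^-17 J.
f = ΔE/h = 5.763×10^-17/6.63×10^-34 = 8.69×10^16 Hz.

f = 8.69×10^16 Hz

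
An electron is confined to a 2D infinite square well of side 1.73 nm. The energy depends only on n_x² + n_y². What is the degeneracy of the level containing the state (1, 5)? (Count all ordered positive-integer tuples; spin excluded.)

degeneracy = 2

The level has n_x² + n_y² = 26. The ordered positive-integer solutions are (1, 5), (5, 1).
That gives 2 states.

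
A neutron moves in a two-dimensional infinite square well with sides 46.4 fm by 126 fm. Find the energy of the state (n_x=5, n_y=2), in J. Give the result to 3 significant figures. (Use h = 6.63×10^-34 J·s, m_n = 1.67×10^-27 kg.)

E = 3.90×10^-13 J

For a 2D rectangular well E = (h²/8m_n)·Σ n_i²/L_i² = (6.63×10^-34)²/(8·1.67×10^-27) · [5²/(46.4 fm)² + 2²/(126 fm)²].
Evaluating gives E = 3.90×10^-13 J.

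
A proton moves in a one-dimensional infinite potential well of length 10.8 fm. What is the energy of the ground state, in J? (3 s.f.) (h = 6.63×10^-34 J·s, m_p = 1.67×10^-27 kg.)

For an infinite well E_n = n²h²/(8m_pL²), so E_1 = h²/(8m_pL²) = (6.63×10^-34)²/(8·1.67×10^-27·(1.08×10^-14 m)²) = 2.821×10^-13 J.

E_1 = 2.82×10^-13 J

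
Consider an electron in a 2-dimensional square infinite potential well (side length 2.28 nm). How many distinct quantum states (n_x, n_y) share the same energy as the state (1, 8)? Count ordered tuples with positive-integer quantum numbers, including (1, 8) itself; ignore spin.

The level has n_x² + n_y² = 65. The ordered positive-integer solutions are (1, 8), (4, 7), (7, 4), (8, 1).
That gives 4 states.

degeneracy = 4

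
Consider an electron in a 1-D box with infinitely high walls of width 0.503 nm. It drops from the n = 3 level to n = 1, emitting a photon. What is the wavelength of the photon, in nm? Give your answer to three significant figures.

E_1 = h²/(8m_eL²) = 2.381×10^-19 J, so ΔE = (3² − 1²)E_1 = 1.905×10^-18 J.
λ = hc/ΔE = (6.626×10^-34·2.998×10^8)/1.905×10^-18 = 1.04×10^-7 m = 104 nm.

λ = 104 nm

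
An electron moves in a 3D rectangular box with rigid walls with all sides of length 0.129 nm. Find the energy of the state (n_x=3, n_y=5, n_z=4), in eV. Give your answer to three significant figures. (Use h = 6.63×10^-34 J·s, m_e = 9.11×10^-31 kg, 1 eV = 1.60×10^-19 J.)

E = 1.13×10^3 eV

For a 3D rectangular well E = (h²/8m_e)·Σ n_i²/L_i² = (6.63×10^-34)²/(8·9.11×10^-31) · [3²/(0.129 nm)² + 5²/(0.129 nm)² + 4²/(0.129 nm)²].
Evaluating gives E = 1.812×10^-16 J = 1.13×10^3 eV.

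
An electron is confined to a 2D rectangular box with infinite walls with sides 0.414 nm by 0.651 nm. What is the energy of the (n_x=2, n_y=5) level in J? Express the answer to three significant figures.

E = 4.96×10^-18 J

For a 2D rectangular well E = (h²/8m_e)·Σ n_i²/L_i² = (6.626×10^-34)²/(8·9.109×10^-31) · [2²/(0.414 nm)² + 5²/(0.651 nm)²].
Evaluating gives E = 4.96×10^-18 J.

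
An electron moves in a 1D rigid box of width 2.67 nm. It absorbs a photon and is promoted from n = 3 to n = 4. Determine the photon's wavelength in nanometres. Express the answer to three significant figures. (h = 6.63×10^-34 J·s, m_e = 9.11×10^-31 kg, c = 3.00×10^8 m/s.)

E_1 = h²/(8m_eL²) = 8.461×10^-21 J, so ΔE = (4² − 3²)E_1 = 5.923×10^-20 J.
λ = hc/ΔE = (6.63×10^-34·3.00×10^8)/5.923×10^-20 = 3.36×10^-6 m = 3.36×10^3 nm.

λ = 3.36×10^3 nm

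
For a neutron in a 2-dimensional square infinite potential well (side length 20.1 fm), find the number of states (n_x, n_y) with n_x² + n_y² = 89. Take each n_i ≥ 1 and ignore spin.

The level has n_x² + n_y² = 89. The ordered positive-integer solutions are (5, 8), (8, 5).
That gives 2 states.

degeneracy = 2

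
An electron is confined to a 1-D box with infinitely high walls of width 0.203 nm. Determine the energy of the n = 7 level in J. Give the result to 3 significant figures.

E_7 = 7.16×10^-17 J

For an infinite well E_n = n²h²/(8m_eL²), so E_1 = h²/(8m_eL²) = (6.626×10^-34)²/(8·9.109×10^-31·(2.03×10^-10 m)²) = 1.462×10^-18 J.
Then E_7 = 7²·E_1 = 49·1.462×10^-18 J = 7.16×10^-17 J.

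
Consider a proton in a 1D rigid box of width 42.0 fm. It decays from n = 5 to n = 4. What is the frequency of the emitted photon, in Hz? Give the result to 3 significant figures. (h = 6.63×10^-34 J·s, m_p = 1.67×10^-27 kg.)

f = 2.53×10^20 Hz

E_1 = h²/(8m_pL²) = 1.865×10^-14 J and ΔE = (5² − 4²)E_1 = 1.679×10^-13 J.
f = ΔE/h = 1.679×10^-13/6.63×10^-34 = 2.53×10^20 Hz.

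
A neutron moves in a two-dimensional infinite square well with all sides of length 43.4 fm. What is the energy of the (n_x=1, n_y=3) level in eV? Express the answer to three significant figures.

For a 2D rectangular well E = (h²/8m_n)·Σ n_i²/L_i² = (6.626×10^-34)²/(8·1.675×10^-27) · [1²/(43.4 fm)² + 3²/(43.4 fm)²].
Evaluating gives E = 1.739×10^-13 J = 1.09×10^6 eV.

E = 1.09×10^6 eV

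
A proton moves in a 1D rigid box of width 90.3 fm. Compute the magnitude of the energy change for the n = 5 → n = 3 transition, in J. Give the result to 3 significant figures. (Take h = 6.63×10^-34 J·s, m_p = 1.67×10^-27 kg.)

E_1 = h²/(8m_pL²) = 4.035×10^-15 J.
|ΔE| = |5² − 3²|·E_1 = 16·4.035×10^-15 J = 6.46×10^-14 J.

|ΔE| = 6.46×10^-14 J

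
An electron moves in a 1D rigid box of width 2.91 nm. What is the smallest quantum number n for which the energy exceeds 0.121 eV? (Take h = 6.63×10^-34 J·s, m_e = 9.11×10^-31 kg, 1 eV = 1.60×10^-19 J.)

n = 2

E_1 = h²/(8m_eL²) = 7.123×10^-21 J = 0.04452 eV.
Need n² > 0.121/0.04452 = 2.718, i.e. n > 1.649.
The smallest integer satisfying this is n = 2.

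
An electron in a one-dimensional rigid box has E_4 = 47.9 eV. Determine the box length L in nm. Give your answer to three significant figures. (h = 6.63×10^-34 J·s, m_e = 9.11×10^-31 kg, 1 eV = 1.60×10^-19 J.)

From E_n = n²h²/(8m_eL²), L = n·h/√(8m_eE_n).
E_4 = 47.9 eV = 7.664×10^-18 J, so L = 4·6.63×10^-34/√(8·9.11×10^-31·7.664×10^-18) = 3.55×10^-10 m = 0.355 nm.

L = 0.355 nm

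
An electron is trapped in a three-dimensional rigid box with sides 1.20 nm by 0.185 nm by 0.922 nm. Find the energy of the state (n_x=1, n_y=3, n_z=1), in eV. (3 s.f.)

For a 3D rectangular well E = (h²/8m_e)·Σ n_i²/L_i² = (6.626×10^-34)²/(8·9.109×10^-31) · [1²/(1.20 nm)² + 3²/(0.185 nm)² + 1²/(0.922 nm)²].
Evaluating gives E = 1.596×10^-17 J = 99.6 eV.

E = 99.6 eV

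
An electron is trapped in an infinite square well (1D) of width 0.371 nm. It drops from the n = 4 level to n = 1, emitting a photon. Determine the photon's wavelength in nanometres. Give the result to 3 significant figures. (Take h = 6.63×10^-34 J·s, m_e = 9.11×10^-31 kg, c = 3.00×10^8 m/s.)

E_1 = h²/(8m_eL²) = 4.382×10^-19 J, so ΔE = (4² − 1²)E_1 = 6.573×10^-18 J.
λ = hc/ΔE = (6.63×10^-34·3.00×10^8)/6.573×10^-18 = 3.03×10^-8 m = 30.3 nm.

λ = 30.3 nm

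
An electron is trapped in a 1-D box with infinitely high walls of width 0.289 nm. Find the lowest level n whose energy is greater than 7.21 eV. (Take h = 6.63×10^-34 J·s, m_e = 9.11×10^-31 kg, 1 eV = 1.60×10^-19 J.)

E_1 = h²/(8m_eL²) = 7.221×10^-19 J = 4.513 eV.
Need n² > 7.21/4.513 = 1.598, i.e. n > 1.264.
The smallest integer satisfying this is n = 2.

n = 2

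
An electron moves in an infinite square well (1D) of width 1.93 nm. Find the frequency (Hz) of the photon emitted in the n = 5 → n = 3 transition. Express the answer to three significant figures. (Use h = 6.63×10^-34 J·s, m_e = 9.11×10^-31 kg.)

f = 3.91×10^14 Hz

E_1 = h²/(8m_eL²) = 1.619×10^-20 J and ΔE = (5² − 3²)E_1 = 2.590×10^-19 J.
f = ΔE/h = 2.590×10^-19/6.63×10^-34 = 3.91×10^14 Hz.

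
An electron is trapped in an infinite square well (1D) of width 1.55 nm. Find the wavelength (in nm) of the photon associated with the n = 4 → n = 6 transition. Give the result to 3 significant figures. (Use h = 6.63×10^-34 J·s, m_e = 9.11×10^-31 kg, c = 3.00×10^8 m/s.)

E_1 = h²/(8m_eL²) = 2.510×10^-20 J, so ΔE = (6² − 4²)E_1 = 5.020×10^-19 J.
λ = hc/ΔE = (6.63×10^-34·3.00×10^8)/5.020×10^-19 = 3.96×10^-7 m = 396 nm.

λ = 396 nm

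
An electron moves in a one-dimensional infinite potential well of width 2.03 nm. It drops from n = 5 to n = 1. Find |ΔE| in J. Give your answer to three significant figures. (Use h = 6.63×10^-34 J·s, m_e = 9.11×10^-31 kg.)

|ΔE| = 3.51×10^-19 J

E_1 = h²/(8m_eL²) = 1.464×10^-20 J.
|ΔE| = |5² − 1²|·E_1 = 24·1.464×10^-20 J = 3.51×10^-19 J.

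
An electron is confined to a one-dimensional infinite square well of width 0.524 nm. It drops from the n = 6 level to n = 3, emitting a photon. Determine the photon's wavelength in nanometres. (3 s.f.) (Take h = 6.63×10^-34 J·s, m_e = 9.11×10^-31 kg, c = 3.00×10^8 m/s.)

E_1 = h²/(8m_eL²) = 2.197×10^-19 J, so ΔE = (6² − 3²)E_1 = 5.932×10^-18 J.
λ = hc/ΔE = (6.63×10^-34·3.00×10^8)/5.932×10^-18 = 3.35×10^-8 m = 33.5 nm.

λ = 33.5 nm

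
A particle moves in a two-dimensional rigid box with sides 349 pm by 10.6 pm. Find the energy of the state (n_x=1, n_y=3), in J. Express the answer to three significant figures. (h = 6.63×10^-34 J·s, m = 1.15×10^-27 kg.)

For a 2D rectangular well E = (h²/8m)·Σ n_i²/L_i² = (6.63×10^-34)²/(8·1.15×10^-27) · [1²/(349 pm)² + 3²/(10.6 pm)²].
Evaluating gives E = 3.83×10^-18 J.

E = 3.83×10^-18 J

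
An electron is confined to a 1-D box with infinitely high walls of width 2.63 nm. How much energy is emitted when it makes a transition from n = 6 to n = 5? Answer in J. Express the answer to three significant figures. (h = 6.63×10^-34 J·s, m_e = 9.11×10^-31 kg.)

E_1 = h²/(8m_eL²) = 8.720×10^-21 J.
|ΔE| = |6² − 5²|·E_1 = 11·8.720×10^-21 J = 9.59×10^-20 J.

|ΔE| = 9.59×10^-20 J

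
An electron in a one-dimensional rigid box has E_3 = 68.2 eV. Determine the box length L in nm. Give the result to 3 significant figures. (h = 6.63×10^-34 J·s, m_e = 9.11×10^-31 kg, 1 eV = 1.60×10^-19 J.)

From E_n = n²h²/(8m_eL²), L = n·h/√(8m_eE_n).
E_3 = 68.2 eV = 1.091×10^-17 J, so L = 3·6.63×10^-34/√(8·9.11×10^-31·1.091×10^-17) = 2.23×10^-10 m = 0.223 nm.

L = 0.223 nm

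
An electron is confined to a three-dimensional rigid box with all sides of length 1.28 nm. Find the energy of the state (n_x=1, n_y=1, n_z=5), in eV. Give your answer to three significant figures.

For a 3D rectangular well E = (h²/8m_e)·Σ n_i²/L_i² = (6.626×10^-34)²/(8·9.109×10^-31) · [1²/(1.28 nm)² + 1²/(1.28 nm)² + 5²/(1.28 nm)²].
Evaluating gives E = 9.929×10^-19 J = 6.20 eV.

E = 6.20 eV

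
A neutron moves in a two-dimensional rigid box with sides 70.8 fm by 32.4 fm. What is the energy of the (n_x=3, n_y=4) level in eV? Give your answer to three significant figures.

E = 3.48×10^6 eV

For a 2D rectangular well E = (h²/8m_n)·Σ n_i²/L_i² = (6.626×10^-34)²/(8·1.675×10^-27) · [3²/(70.8 fm)² + 4²/(32.4 fm)²].
Evaluating gives E = 5.582×10^-13 J = 3.48×10^6 eV.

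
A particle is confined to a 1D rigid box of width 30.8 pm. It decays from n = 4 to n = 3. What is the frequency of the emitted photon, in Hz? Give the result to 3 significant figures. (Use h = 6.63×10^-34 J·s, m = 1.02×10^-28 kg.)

E_1 = h²/(8mL²) = 5.679×10^-19 J and ΔE = (4² − 3²)E_1 = 3.975×10^-18 J.
f = ΔE/h = 3.975×10^-18/6.63×10^-34 = 6.00×10^15 Hz.

f = 6.00×10^15 Hz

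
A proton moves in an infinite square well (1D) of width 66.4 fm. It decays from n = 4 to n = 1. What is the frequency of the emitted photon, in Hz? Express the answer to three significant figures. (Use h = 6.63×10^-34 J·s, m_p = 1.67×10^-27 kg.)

f = 1.69×10^20 Hz

E_1 = h²/(8m_pL²) = 7.463×10^-15 J and ΔE = (4² − 1²)E_1 = 1.119×10^-13 J.
f = ΔE/h = 1.119×10^-13/6.63×10^-34 = 1.69×10^20 Hz.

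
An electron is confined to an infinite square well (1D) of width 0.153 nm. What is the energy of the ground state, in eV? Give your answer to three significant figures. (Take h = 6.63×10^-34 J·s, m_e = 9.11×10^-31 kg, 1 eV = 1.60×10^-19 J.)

For an infinite well E_n = n²h²/(8m_eL²), so E_1 = h²/(8m_eL²) = (6.63×10^-34)²/(8·9.11×10^-31·(1.53×10^-10 m)²) = 2.577×10^-18 J.
Converting, E_1 = 2.577×10^-18 J / (1.60×10^-19 J/eV) = 16.1 eV.

E_1 = 16.1 eV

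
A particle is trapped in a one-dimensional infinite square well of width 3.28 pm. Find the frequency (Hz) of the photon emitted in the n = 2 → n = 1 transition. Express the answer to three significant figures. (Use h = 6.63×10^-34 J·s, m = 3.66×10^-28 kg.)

E_1 = h²/(8mL²) = 1.395×10^-17 J and ΔE = (2² − 1²)E_1 = 4.185×10^-17 J.
f = ΔE/h = 4.185×10^-17/6.63×10^-34 = 6.31×10^16 Hz.

f = 6.31×10^16 Hz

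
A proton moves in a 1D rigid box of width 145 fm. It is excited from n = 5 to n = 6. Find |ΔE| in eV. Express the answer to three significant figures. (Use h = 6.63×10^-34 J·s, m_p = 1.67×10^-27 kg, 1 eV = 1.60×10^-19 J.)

|ΔE| = 1.08×10^5 eV

E_1 = h²/(8m_pL²) = 1.565×10^-15 J.
|ΔE| = |5² − 6²|·E_1 = 11·1.565×10^-15 J = 1.721×10^-14 J = 1.08×10^5 eV.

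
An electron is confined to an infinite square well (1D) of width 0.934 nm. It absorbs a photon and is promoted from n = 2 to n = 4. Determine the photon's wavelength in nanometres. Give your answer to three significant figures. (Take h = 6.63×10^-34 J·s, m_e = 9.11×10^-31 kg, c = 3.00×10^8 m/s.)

E_1 = h²/(8m_eL²) = 6.914×10^-20 J, so ΔE = (4² − 2²)E_1 = 8.297×10^-19 J.
λ = hc/ΔE = (6.63×10^-34·3.00×10^8)/8.297×10^-19 = 2.40×10^-7 m = 240 nm.

λ = 240 nm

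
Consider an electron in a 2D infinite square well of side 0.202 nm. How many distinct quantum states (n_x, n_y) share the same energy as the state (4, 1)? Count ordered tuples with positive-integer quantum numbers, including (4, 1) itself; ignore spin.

degeneracy = 2

The level has n_x² + n_y² = 17. The ordered positive-integer solutions are (1, 4), (4, 1).
That gives 2 states.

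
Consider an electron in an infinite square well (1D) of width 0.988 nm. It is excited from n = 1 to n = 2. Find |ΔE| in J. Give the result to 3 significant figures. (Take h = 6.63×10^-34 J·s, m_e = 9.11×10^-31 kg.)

|ΔE| = 1.85×10^-19 J

E_1 = h²/(8m_eL²) = 6.179×10^-20 J.
|ΔE| = |1² − 2²|·E_1 = 3·6.179×10^-20 J = 1.85×10^-19 J.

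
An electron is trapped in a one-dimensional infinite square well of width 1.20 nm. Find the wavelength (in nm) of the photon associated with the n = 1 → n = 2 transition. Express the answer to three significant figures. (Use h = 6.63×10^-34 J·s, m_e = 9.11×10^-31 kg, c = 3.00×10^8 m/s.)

λ = 1.58×10^3 nm

E_1 = h²/(8m_eL²) = 4.188×10^-20 J, so ΔE = (2² − 1²)E_1 = 1.256×10^-19 J.
λ = hc/ΔE = (6.63×10^-34·3.00×10^8)/1.256×10^-19 = 1.58×10^-6 m = 1.58×10^3 nm.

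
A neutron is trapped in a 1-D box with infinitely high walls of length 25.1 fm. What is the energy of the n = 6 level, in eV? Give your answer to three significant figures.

E_6 = 1.17×10^7 eV

For an infinite well E_n = n²h²/(8m_nL²), so E_1 = h²/(8m_nL²) = (6.626×10^-34)²/(8·1.675×10^-27·(2.51×10^-14 m)²) = 5.201×10^-14 J.
Then E_6 = 6²·E_1 = 36·5.201×10^-14 J = 1.872×10^-12 J.
Converting, E_6 = 1.872×10^-12 J / (1.602×10^-19 J/eV) = 1.17×10^7 eV.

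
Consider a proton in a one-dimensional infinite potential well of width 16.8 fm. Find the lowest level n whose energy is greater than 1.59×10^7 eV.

n = 5

E_1 = h²/(8m_pL²) = 1.162×10^-13 J = 7.253×10^5 eV.
Need n² > 1.59×10^7/7.253×10^5 = 21.92, i.e. n > 4.682.
The smallest integer satisfying this is n = 5.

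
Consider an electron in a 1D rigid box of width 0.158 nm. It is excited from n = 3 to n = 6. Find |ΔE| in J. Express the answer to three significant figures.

E_1 = h²/(8m_eL²) = 2.413×10^-18 J.
|ΔE| = |3² − 6²|·E_1 = 27·2.413×10^-18 J = 6.52×10^-17 J.

|ΔE| = 6.52×10^-17 J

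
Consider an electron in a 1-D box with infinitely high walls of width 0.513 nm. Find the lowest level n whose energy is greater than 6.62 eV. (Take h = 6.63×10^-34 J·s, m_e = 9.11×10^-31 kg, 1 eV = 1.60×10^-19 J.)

E_1 = h²/(8m_eL²) = 2.292×10^-19 J = 1.433 eV.
Need n² > 6.62/1.433 = 4.620, i.e. n > 2.149.
The smallest integer satisfying this is n = 3.

n = 3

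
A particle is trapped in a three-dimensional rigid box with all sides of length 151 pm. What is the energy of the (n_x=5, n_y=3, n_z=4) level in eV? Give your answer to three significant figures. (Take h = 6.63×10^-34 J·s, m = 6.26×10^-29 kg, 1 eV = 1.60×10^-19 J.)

For a 3D rectangular well E = (h²/8m)·Σ n_i²/L_i² = (6.63×10^-34)²/(8·6.26×10^-29) · [5²/(151 pm)² + 3²/(151 pm)² + 4²/(151 pm)²].
Evaluating gives E = 1.925×10^-18 J = 12.0 eV.

E = 12.0 eV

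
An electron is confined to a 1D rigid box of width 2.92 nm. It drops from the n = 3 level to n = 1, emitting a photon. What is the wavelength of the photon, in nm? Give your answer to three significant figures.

λ = 3.51×10^3 nm

E_1 = h²/(8m_eL²) = 7.066×10^-21 J, so ΔE = (3² − 1²)E_1 = 5.653×10^-20 J.
λ = hc/ΔE = (6.626×10^-34·2.998×10^8)/5.653×10^-20 = 3.51×10^-6 m = 3.51×10^3 nm.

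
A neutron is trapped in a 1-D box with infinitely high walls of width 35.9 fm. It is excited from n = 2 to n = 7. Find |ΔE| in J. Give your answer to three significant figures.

|ΔE| = 1.14×10^-12 J

E_1 = h²/(8m_nL²) = 2.542×10^-14 J.
|ΔE| = |2² − 7²|·E_1 = 45·2.542×10^-14 J = 1.14×10^-12 J.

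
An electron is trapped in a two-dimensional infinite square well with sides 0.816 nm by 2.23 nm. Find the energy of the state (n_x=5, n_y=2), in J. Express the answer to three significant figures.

E = 2.31×10^-18 J

For a 2D rectangular well E = (h²/8m_e)·Σ n_i²/L_i² = (6.626×10^-34)²/(8·9.109×10^-31) · [5²/(0.816 nm)² + 2²/(2.23 nm)²].
Evaluating gives E = 2.31×10^-18 J.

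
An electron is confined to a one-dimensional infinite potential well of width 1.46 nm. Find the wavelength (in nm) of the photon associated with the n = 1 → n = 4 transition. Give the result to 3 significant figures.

E_1 = h²/(8m_eL²) = 2.826×10^-20 J, so ΔE = (4² − 1²)E_1 = 4.239×10^-19 J.
λ = hc/ΔE = (6.626×10^-34·2.998×10^8)/4.239×10^-19 = 4.69×10^-7 m = 469 nm.

λ = 469 nm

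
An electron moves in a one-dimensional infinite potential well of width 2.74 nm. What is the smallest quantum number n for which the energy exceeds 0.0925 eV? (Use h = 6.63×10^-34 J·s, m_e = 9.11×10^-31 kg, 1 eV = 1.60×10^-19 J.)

n = 2

E_1 = h²/(8m_eL²) = 8.034×10^-21 J = 0.05021 eV.
Need n² > 0.0925/0.05021 = 1.842, i.e. n > 1.357.
The smallest integer satisfying this is n = 2.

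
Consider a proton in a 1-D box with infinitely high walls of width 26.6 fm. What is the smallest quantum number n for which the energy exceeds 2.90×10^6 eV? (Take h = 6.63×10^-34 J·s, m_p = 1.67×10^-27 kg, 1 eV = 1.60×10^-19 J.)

n = 4

E_1 = h²/(8m_pL²) = 4.650×10^-14 J = 2.906×10^5 eV.
Need n² > 2.90×10^6/2.906×10^5 = 9.979, i.e. n > 3.159.
The smallest integer satisfying this is n = 4.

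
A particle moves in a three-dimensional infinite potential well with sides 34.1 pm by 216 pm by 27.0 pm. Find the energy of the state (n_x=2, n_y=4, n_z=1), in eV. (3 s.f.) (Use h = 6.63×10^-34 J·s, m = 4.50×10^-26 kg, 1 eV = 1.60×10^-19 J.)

For a 3D rectangular well E = (h²/8m)·Σ n_i²/L_i² = (6.63×10^-34)²/(8·4.50×10^-26) · [2²/(34.1 pm)² + 4²/(216 pm)² + 1²/(27.0 pm)²].
Evaluating gives E = 6.294×10^-21 J = 0.0393 eV.

E = 0.0393 eV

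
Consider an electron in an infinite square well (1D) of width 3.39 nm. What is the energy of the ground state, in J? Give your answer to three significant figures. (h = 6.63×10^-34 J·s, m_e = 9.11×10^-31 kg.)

For an infinite well E_n = n²h²/(8m_eL²), so E_1 = h²/(8m_eL²) = (6.63×10^-34)²/(8·9.11×10^-31·(3.39×10^-9 m)²) = 5.248×10^-21 J.

E_1 = 5.25×10^-21 J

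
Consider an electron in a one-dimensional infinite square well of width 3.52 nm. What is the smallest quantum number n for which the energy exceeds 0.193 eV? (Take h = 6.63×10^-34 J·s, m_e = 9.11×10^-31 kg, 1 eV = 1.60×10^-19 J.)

E_1 = h²/(8m_eL²) = 4.868×10^-21 J = 0.03043 eV.
Need n² > 0.193/0.03043 = 6.342, i.e. n > 2.518.
The smallest integer satisfying this is n = 3.

n = 3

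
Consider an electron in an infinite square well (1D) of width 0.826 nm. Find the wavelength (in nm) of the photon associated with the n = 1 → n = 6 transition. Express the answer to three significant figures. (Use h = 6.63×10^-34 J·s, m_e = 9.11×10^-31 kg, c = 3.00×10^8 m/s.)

λ = 64.3 nm

E_1 = h²/(8m_eL²) = 8.840×10^-20 J, so ΔE = (6² − 1²)E_1 = 3.094×10^-18 J.
λ = hc/ΔE = (6.63×10^-34·3.00×10^8)/3.094×10^-18 = 6.43×10^-8 m = 64.3 nm.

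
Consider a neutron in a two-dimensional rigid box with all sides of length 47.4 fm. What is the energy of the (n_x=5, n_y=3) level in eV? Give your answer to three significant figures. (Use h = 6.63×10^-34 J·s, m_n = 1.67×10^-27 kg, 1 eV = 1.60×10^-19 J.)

For a 2D rectangular well E = (h²/8m_n)·Σ n_i²/L_i² = (6.63×10^-34)²/(8·1.67×10^-27) · [5²/(47.4 fm)² + 3²/(47.4 fm)²].
Evaluating gives E = 4.979×10^-13 J = 3.11×10^6 eV.

E = 3.11×10^6 eV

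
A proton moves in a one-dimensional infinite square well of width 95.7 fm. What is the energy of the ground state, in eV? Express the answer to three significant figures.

For an infinite well E_n = n²h²/(8m_pL²), so E_1 = h²/(8m_pL²) = (6.626×10^-34)²/(8·1.673×10^-27·(9.57×10^-14 m)²) = 3.582×10^-15 J.
Converting, E_1 = 3.582×10^-15 J / (1.602×10^-19 J/eV) = 2.24×10^4 eV.

E_1 = 2.24×10^4 eV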